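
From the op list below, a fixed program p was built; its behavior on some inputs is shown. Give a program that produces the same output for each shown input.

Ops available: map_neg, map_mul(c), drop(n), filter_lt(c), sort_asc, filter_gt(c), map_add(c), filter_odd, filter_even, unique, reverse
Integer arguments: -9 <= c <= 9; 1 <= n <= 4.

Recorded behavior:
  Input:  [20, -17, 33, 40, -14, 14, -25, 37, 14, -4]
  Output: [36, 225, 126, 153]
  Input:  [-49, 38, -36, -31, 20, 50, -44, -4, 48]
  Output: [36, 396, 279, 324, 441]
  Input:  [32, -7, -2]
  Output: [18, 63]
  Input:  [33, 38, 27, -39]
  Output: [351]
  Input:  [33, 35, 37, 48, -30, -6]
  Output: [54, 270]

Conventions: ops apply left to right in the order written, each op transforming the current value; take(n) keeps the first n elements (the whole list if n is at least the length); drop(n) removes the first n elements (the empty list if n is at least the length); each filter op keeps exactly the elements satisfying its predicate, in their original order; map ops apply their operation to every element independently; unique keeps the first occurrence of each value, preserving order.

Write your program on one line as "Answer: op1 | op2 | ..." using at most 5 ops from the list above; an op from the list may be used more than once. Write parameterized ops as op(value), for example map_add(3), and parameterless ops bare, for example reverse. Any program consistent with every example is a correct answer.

map_neg | unique | reverse | map_mul(9) | filter_gt(-5)

Check, running the answer program on each example:
  [20, -17, 33, 40, -14, 14, -25, 37, 14, -4] -> [-20, 17, -33, -40, 14, -14, 25, -37, -14, 4] -> [-20, 17, -33, -40, 14, -14, 25, -37, 4] -> [4, -37, 25, -14, 14, -40, -33, 17, -20] -> [36, -333, 225, -126, 126, -360, -297, 153, -180] -> [36, 225, 126, 153]
  [-49, 38, -36, -31, 20, 50, -44, -4, 48] -> [49, -38, 36, 31, -20, -50, 44, 4, -48] -> [49, -38, 36, 31, -20, -50, 44, 4, -48] -> [-48, 4, 44, -50, -20, 31, 36, -38, 49] -> [-432, 36, 396, -450, -180, 279, 324, -342, 441] -> [36, 396, 279, 324, 441]
  [32, -7, -2] -> [-32, 7, 2] -> [-32, 7, 2] -> [2, 7, -32] -> [18, 63, -288] -> [18, 63]
  [33, 38, 27, -39] -> [-33, -38, -27, 39] -> [-33, -38, -27, 39] -> [39, -27, -38, -33] -> [351, -243, -342, -297] -> [351]
  [33, 35, 37, 48, -30, -6] -> [-33, -35, -37, -48, 30, 6] -> [-33, -35, -37, -48, 30, 6] -> [6, 30, -48, -37, -35, -33] -> [54, 270, -432, -333, -315, -297] -> [54, 270]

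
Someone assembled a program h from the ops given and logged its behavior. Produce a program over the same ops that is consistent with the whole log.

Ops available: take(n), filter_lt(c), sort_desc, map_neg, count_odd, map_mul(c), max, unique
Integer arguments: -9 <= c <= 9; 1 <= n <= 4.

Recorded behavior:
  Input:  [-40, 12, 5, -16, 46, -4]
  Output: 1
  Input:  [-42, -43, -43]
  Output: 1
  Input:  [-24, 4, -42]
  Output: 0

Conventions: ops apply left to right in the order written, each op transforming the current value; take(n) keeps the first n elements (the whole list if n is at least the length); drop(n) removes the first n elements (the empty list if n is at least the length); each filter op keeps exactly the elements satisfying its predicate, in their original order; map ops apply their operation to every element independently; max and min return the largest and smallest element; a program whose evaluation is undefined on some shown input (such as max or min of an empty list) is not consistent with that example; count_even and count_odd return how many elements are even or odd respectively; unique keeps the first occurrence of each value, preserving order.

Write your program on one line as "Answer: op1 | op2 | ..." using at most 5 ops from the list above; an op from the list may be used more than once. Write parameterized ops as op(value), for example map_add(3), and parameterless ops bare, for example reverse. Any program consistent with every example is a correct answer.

sort_desc | unique | map_neg | count_odd

Check, running the answer program on each example:
  [-40, 12, 5, -16, 46, -4] -> [46, 12, 5, -4, -16, -40] -> [46, 12, 5, -4, -16, -40] -> [-46, -12, -5, 4, 16, 40] -> 1
  [-42, -43, -43] -> [-42, -43, -43] -> [-42, -43] -> [42, 43] -> 1
  [-24, 4, -42] -> [4, -24, -42] -> [4, -24, -42] -> [-4, 24, 42] -> 0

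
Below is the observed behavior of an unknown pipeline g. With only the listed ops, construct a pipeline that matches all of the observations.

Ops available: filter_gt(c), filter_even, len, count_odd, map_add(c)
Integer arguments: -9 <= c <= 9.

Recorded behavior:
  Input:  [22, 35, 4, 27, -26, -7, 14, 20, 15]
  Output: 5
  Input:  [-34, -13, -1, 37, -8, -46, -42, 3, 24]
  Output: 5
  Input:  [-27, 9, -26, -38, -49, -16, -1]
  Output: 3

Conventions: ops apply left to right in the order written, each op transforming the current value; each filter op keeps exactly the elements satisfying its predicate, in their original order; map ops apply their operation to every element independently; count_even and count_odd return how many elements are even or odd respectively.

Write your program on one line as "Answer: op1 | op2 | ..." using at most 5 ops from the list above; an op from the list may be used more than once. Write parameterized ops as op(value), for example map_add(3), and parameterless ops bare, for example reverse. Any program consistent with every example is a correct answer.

filter_even | map_add(-7) | map_add(9) | len

Check, running the answer program on each example:
  [22, 35, 4, 27, -26, -7, 14, 20, 15] -> [22, 4, -26, 14, 20] -> [15, -3, -33, 7, 13] -> [24, 6, -24, 16, 22] -> 5
  [-34, -13, -1, 37, -8, -46, -42, 3, 24] -> [-34, -8, -46, -42, 24] -> [-41, -15, -53, -49, 17] -> [-32, -6, -44, -40, 26] -> 5
  [-27, 9, -26, -38, -49, -16, -1] -> [-26, -38, -16] -> [-33, -45, -23] -> [-24, -36, -14] -> 3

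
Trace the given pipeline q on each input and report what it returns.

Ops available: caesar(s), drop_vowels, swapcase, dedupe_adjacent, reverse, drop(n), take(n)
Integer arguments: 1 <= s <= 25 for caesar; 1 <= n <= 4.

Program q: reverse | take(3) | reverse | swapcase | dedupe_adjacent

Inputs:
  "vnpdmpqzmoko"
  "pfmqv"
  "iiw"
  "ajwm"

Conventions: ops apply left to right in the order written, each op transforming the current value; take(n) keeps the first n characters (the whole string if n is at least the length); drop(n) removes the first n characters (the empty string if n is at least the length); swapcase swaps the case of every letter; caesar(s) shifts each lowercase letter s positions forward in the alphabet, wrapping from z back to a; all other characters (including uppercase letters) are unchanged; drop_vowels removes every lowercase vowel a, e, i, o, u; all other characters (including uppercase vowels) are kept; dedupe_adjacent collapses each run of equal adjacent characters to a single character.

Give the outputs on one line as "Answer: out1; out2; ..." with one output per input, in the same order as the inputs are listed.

"OKO"; "MQV"; "IW"; "JWM"

Execution, op by op:
  "vnpdmpqzmoko" -> "okomzqpmdpnv" -> "oko" -> "oko" -> "OKO" -> "OKO"
  "pfmqv" -> "vqmfp" -> "vqm" -> "mqv" -> "MQV" -> "MQV"
  "iiw" -> "wii" -> "wii" -> "iiw" -> "IIW" -> "IW"
  "ajwm" -> "mwja" -> "mwj" -> "jwm" -> "JWM" -> "JWM"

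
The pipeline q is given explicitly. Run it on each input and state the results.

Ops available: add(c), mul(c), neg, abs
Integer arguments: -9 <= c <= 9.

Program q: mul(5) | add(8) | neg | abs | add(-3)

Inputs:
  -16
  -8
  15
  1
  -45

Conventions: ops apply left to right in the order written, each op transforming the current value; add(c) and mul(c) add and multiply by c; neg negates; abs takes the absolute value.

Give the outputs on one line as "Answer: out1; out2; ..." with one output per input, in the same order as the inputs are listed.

Execution, op by op:
  -16 -> -80 -> -72 -> 72 -> 72 -> 69
  -8 -> -40 -> -32 -> 32 -> 32 -> 29
  15 -> 75 -> 83 -> -83 -> 83 -> 80
  1 -> 5 -> 13 -> -13 -> 13 -> 10
  -45 -> -225 -> -217 -> 217 -> 217 -> 214

69; 29; 80; 10; 214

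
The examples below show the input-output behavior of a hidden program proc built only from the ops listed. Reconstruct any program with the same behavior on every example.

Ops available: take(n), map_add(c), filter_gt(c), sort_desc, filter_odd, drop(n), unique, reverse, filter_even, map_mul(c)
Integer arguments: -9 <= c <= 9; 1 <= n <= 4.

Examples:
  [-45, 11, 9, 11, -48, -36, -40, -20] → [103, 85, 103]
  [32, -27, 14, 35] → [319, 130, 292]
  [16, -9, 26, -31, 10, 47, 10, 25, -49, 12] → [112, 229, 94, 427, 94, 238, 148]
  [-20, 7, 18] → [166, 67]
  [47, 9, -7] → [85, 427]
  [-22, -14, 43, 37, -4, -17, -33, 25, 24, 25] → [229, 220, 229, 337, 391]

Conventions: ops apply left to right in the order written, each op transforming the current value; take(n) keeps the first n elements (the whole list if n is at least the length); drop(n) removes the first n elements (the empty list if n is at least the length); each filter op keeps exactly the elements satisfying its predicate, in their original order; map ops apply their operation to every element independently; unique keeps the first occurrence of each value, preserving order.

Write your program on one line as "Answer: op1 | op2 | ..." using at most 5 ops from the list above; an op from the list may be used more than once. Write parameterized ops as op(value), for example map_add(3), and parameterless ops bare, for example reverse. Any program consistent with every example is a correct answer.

map_mul(9) | reverse | map_add(4) | filter_gt(2)

Check, running the answer program on each example:
  [-45, 11, 9, 11, -48, -36, -40, -20] -> [-405, 99, 81, 99, -432, -324, -360, -180] -> [-180, -360, -324, -432, 99, 81, 99, -405] -> [-176, -356, -320, -428, 103, 85, 103, -401] -> [103, 85, 103]
  [32, -27, 14, 35] -> [288, -243, 126, 315] -> [315, 126, -243, 288] -> [319, 130, -239, 292] -> [319, 130, 292]
  [16, -9, 26, -31, 10, 47, 10, 25, -49, 12] -> [144, -81, 234, -279, 90, 423, 90, 225, -441, 108] -> [108, -441, 225, 90, 423, 90, -279, 234, -81, 144] -> [112, -437, 229, 94, 427, 94, -275, 238, -77, 148] -> [112, 229, 94, 427, 94, 238, 148]
  [-20, 7, 18] -> [-180, 63, 162] -> [162, 63, -180] -> [166, 67, -176] -> [166, 67]
  [47, 9, -7] -> [423, 81, -63] -> [-63, 81, 423] -> [-59, 85, 427] -> [85, 427]
  [-22, -14, 43, 37, -4, -17, -33, 25, 24, 25] -> [-198, -126, 387, 333, -36, -153, -297, 225, 216, 225] -> [225, 216, 225, -297, -153, -36, 333, 387, -126, -198] -> [229, 220, 229, -293, -149, -32, 337, 391, -122, -194] -> [229, 220, 229, 337, 391]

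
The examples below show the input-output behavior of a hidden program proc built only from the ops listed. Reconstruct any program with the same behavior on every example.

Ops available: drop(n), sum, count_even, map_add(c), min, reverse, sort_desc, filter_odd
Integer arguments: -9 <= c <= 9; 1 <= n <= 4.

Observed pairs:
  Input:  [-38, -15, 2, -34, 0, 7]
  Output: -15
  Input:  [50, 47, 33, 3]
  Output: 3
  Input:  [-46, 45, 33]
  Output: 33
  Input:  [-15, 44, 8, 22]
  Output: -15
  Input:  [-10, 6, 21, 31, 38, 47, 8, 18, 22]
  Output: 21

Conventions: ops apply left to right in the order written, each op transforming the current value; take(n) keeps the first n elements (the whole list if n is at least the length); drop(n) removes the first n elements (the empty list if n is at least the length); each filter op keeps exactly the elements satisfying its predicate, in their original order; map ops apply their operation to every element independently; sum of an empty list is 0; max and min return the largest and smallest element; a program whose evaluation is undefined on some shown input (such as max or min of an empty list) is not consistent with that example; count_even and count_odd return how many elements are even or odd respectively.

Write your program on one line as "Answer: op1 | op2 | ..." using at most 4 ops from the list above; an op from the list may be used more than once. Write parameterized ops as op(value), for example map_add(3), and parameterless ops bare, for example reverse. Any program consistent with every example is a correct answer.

filter_odd | reverse | min

Check, running the answer program on each example:
  [-38, -15, 2, -34, 0, 7] -> [-15, 7] -> [7, -15] -> -15
  [50, 47, 33, 3] -> [47, 33, 3] -> [3, 33, 47] -> 3
  [-46, 45, 33] -> [45, 33] -> [33, 45] -> 33
  [-15, 44, 8, 22] -> [-15] -> [-15] -> -15
  [-10, 6, 21, 31, 38, 47, 8, 18, 22] -> [21, 31, 47] -> [47, 31, 21] -> 21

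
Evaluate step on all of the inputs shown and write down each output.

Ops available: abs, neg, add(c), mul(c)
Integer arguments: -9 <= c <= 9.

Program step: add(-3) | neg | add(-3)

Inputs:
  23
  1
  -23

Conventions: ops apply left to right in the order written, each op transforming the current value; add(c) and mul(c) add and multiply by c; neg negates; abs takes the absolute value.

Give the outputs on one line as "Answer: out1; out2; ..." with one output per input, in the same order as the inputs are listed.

-23; -1; 23

Execution, op by op:
  23 -> 20 -> -20 -> -23
  1 -> -2 -> 2 -> -1
  -23 -> -26 -> 26 -> 23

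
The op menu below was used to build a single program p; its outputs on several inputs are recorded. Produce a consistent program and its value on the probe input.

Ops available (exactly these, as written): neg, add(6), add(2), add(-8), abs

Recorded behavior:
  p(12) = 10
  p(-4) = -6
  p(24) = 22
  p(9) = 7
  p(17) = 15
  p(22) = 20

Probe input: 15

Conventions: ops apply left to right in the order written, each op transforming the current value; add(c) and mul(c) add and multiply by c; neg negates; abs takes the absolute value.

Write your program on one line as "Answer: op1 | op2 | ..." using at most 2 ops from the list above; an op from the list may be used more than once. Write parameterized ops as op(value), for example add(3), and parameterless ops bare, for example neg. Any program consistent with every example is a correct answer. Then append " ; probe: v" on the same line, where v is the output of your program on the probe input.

add(-8) | add(6) ; probe: 13

Check, running the answer program on each example:
  12 -> 4 -> 10
  -4 -> -12 -> -6
  24 -> 16 -> 22
  9 -> 1 -> 7
  17 -> 9 -> 15
  22 -> 14 -> 20
  probe: 15 -> 7 -> 13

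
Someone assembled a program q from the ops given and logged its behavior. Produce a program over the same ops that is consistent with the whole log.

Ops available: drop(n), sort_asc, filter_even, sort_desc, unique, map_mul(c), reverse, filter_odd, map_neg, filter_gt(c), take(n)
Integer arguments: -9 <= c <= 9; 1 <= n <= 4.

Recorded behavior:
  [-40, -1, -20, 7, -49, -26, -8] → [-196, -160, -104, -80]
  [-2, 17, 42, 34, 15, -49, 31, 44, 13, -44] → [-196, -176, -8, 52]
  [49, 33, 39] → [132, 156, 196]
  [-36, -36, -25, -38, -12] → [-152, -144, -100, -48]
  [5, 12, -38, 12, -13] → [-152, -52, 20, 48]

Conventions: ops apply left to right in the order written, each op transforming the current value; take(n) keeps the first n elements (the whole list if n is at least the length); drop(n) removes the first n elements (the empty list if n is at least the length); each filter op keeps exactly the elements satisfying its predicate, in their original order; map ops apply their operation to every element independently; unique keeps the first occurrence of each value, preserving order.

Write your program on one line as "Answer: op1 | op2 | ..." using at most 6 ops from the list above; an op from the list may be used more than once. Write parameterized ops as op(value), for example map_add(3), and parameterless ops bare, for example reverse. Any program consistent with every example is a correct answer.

sort_asc | unique | take(4) | map_neg | map_mul(-4)

Check, running the answer program on each example:
  [-40, -1, -20, 7, -49, -26, -8] -> [-49, -40, -26, -20, -8, -1, 7] -> [-49, -40, -26, -20, -8, -1, 7] -> [-49, -40, -26, -20] -> [49, 40, 26, 20] -> [-196, -160, -104, -80]
  [-2, 17, 42, 34, 15, -49, 31, 44, 13, -44] -> [-49, -44, -2, 13, 15, 17, 31, 34, 42, 44] -> [-49, -44, -2, 13, 15, 17, 31, 34, 42, 44] -> [-49, -44, -2, 13] -> [49, 44, 2, -13] -> [-196, -176, -8, 52]
  [49, 33, 39] -> [33, 39, 49] -> [33, 39, 49] -> [33, 39, 49] -> [-33, -39, -49] -> [132, 156, 196]
  [-36, -36, -25, -38, -12] -> [-38, -36, -36, -25, -12] -> [-38, -36, -25, -12] -> [-38, -36, -25, -12] -> [38, 36, 25, 12] -> [-152, -144, -100, -48]
  [5, 12, -38, 12, -13] -> [-38, -13, 5, 12, 12] -> [-38, -13, 5, 12] -> [-38, -13, 5, 12] -> [38, 13, -5, -12] -> [-152, -52, 20, 48]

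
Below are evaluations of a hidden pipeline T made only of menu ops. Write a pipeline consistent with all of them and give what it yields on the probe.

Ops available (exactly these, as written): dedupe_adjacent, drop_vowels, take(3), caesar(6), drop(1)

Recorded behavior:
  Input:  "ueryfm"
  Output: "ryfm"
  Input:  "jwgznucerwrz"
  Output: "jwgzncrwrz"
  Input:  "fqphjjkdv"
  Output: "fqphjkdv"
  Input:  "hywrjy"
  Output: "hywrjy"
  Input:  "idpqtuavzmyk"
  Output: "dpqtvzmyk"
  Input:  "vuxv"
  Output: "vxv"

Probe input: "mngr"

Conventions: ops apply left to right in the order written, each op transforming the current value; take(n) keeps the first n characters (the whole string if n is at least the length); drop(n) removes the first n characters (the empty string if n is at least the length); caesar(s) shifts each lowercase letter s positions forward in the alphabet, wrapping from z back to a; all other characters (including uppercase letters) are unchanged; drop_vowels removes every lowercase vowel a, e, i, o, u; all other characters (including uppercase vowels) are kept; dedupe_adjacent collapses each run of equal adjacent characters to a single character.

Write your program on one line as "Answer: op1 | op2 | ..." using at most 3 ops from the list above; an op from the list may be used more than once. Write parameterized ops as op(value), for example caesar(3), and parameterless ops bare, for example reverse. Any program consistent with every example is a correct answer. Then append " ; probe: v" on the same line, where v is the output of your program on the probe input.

drop_vowels | dedupe_adjacent ; probe: "mngr"

Check, running the answer program on each example:
  "ueryfm" -> "ryfm" -> "ryfm"
  "jwgznucerwrz" -> "jwgzncrwrz" -> "jwgzncrwrz"
  "fqphjjkdv" -> "fqphjjkdv" -> "fqphjkdv"
  "hywrjy" -> "hywrjy" -> "hywrjy"
  "idpqtuavzmyk" -> "dpqtvzmyk" -> "dpqtvzmyk"
  "vuxv" -> "vxv" -> "vxv"
  probe: "mngr" -> "mngr" -> "mngr"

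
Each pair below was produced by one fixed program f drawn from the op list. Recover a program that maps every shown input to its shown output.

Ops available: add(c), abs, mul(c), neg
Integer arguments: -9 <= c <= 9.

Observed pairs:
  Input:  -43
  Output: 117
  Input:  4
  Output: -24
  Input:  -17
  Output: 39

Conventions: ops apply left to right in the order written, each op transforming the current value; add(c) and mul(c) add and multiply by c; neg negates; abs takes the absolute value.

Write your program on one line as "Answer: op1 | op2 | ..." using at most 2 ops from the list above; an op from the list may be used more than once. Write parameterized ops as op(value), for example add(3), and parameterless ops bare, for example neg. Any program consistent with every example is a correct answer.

add(4) | mul(-3)

Check, running the answer program on each example:
  -43 -> -39 -> 117
  4 -> 8 -> -24
  -17 -> -13 -> 39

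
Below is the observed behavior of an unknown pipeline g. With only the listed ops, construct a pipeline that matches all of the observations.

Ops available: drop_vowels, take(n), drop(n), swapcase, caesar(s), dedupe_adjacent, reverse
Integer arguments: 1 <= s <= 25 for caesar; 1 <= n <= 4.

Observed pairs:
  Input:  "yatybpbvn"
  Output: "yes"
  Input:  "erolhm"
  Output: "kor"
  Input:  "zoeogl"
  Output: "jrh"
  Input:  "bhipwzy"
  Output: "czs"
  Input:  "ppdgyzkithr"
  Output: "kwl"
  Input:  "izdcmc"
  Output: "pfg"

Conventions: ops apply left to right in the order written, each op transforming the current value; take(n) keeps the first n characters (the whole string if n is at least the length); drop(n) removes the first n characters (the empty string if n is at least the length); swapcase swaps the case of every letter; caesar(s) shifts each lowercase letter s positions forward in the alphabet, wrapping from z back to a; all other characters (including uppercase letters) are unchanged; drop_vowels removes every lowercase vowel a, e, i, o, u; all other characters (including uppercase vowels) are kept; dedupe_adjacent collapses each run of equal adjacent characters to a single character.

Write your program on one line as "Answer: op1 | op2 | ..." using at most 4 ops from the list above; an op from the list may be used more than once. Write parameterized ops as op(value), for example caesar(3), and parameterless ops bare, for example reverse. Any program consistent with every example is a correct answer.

reverse | caesar(3) | drop(1) | take(3)

Check, running the answer program on each example:
  "yatybpbvn" -> "nvbpbytay" -> "qyesebwdb" -> "yesebwdb" -> "yes"
  "erolhm" -> "mhlore" -> "pkoruh" -> "koruh" -> "kor"
  "zoeogl" -> "lgoeoz" -> "ojrhrc" -> "jrhrc" -> "jrh"
  "bhipwzy" -> "yzwpihb" -> "bczslke" -> "czslke" -> "czs"
  "ppdgyzkithr" -> "rhtikzygdpp" -> "ukwlncbjgss" -> "kwlncbjgss" -> "kwl"
  "izdcmc" -> "cmcdzi" -> "fpfgcl" -> "pfgcl" -> "pfg"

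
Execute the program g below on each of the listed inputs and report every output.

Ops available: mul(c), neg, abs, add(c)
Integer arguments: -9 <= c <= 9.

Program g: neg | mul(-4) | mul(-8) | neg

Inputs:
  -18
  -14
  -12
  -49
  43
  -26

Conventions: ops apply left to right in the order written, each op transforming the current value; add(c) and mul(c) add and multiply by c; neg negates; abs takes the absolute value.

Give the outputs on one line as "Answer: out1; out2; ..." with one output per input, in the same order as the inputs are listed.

-576; -448; -384; -1568; 1376; -832

Execution, op by op:
  -18 -> 18 -> -72 -> 576 -> -576
  -14 -> 14 -> -56 -> 448 -> -448
  -12 -> 12 -> -48 -> 384 -> -384
  -49 -> 49 -> -196 -> 1568 -> -1568
  43 -> -43 -> 172 -> -1376 -> 1376
  -26 -> 26 -> -104 -> 832 -> -832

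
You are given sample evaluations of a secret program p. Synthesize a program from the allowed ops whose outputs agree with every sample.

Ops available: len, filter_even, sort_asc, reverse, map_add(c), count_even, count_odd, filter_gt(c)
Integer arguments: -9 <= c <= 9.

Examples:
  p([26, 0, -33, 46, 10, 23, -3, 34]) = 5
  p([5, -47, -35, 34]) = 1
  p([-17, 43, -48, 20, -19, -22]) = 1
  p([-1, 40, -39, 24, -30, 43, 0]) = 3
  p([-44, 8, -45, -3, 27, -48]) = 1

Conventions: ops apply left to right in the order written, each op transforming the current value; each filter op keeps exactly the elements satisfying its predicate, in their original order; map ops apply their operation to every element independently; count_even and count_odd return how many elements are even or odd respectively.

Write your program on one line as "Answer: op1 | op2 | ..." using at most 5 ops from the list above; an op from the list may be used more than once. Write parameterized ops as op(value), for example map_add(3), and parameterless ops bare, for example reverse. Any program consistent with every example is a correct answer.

filter_gt(-7) | reverse | map_add(8) | count_even

Check, running the answer program on each example:
  [26, 0, -33, 46, 10, 23, -3, 34] -> [26, 0, 46, 10, 23, -3, 34] -> [34, -3, 23, 10, 46, 0, 26] -> [42, 5, 31, 18, 54, 8, 34] -> 5
  [5, -47, -35, 34] -> [5, 34] -> [34, 5] -> [42, 13] -> 1
  [-17, 43, -48, 20, -19, -22] -> [43, 20] -> [20, 43] -> [28, 51] -> 1
  [-1, 40, -39, 24, -30, 43, 0] -> [-1, 40, 24, 43, 0] -> [0, 43, 24, 40, -1] -> [8, 51, 32, 48, 7] -> 3
  [-44, 8, -45, -3, 27, -48] -> [8, -3, 27] -> [27, -3, 8] -> [35, 5, 16] -> 1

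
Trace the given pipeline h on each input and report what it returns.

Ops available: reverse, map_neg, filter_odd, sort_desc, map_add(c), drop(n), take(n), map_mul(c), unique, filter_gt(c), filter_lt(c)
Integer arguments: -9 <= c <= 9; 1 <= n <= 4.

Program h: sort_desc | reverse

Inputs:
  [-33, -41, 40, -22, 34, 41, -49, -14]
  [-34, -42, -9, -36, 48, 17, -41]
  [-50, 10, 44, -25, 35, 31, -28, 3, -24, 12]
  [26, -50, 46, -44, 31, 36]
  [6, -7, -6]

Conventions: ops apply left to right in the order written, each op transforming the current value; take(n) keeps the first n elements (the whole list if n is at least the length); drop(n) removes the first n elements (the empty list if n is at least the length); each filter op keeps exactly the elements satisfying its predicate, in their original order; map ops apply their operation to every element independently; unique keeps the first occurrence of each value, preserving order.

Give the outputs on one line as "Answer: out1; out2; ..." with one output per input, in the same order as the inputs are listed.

[-49, -41, -33, -22, -14, 34, 40, 41]; [-42, -41, -36, -34, -9, 17, 48]; [-50, -28, -25, -24, 3, 10, 12, 31, 35, 44]; [-50, -44, 26, 31, 36, 46]; [-7, -6, 6]

Execution, op by op:
  [-33, -41, 40, -22, 34, 41, -49, -14] -> [41, 40, 34, -14, -22, -33, -41, -49] -> [-49, -41, -33, -22, -14, 34, 40, 41]
  [-34, -42, -9, -36, 48, 17, -41] -> [48, 17, -9, -34, -36, -41, -42] -> [-42, -41, -36, -34, -9, 17, 48]
  [-50, 10, 44, -25, 35, 31, -28, 3, -24, 12] -> [44, 35, 31, 12, 10, 3, -24, -25, -28, -50] -> [-50, -28, -25, -24, 3, 10, 12, 31, 35, 44]
  [26, -50, 46, -44, 31, 36] -> [46, 36, 31, 26, -44, -50] -> [-50, -44, 26, 31, 36, 46]
  [6, -7, -6] -> [6, -6, -7] -> [-7, -6, 6]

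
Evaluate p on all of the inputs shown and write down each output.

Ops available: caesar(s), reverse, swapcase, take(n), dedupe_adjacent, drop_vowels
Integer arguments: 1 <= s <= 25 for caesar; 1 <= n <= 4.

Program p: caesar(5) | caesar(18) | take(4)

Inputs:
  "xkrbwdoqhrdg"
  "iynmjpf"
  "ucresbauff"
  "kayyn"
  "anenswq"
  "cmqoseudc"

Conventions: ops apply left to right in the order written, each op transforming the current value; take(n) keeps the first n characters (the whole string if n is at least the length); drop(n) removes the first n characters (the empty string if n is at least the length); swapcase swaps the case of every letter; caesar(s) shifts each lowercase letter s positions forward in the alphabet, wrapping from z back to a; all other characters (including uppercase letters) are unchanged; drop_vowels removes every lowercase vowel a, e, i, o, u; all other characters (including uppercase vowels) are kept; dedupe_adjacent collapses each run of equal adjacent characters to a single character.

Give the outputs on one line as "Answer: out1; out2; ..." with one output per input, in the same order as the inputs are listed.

Execution, op by op:
  "xkrbwdoqhrdg" -> "cpwgbitvmwil" -> "uhoytalneoad" -> "uhoy"
  "iynmjpf" -> "ndsrouk" -> "fvkjgmc" -> "fvkj"
  "ucresbauff" -> "zhwjxgfzkk" -> "rzobpyxrcc" -> "rzob"
  "kayyn" -> "pfdds" -> "hxvvk" -> "hxvv"
  "anenswq" -> "fsjsxbv" -> "xkbkptn" -> "xkbk"
  "cmqoseudc" -> "hrvtxjzih" -> "zjnlpbraz" -> "zjnl"

"uhoy"; "fvkj"; "rzob"; "hxvv"; "xkbk"; "zjnl"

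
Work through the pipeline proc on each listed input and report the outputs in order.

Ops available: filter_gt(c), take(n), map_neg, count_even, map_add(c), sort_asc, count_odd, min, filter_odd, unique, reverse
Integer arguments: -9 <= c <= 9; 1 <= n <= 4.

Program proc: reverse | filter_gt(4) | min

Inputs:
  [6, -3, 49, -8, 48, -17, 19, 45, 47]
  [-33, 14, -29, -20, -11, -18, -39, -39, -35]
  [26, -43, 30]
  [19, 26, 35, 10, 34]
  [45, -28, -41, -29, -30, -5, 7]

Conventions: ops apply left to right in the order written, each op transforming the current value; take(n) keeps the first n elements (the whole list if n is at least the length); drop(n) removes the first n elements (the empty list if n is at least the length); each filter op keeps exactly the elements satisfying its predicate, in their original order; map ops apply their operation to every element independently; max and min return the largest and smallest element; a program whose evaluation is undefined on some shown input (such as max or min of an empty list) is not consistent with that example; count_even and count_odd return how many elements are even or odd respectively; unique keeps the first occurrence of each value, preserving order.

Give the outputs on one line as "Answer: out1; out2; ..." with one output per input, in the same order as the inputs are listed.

Execution, op by op:
  [6, -3, 49, -8, 48, -17, 19, 45, 47] -> [47, 45, 19, -17, 48, -8, 49, -3, 6] -> [47, 45, 19, 48, 49, 6] -> 6
  [-33, 14, -29, -20, -11, -18, -39, -39, -35] -> [-35, -39, -39, -18, -11, -20, -29, 14, -33] -> [14] -> 14
  [26, -43, 30] -> [30, -43, 26] -> [30, 26] -> 26
  [19, 26, 35, 10, 34] -> [34, 10, 35, 26, 19] -> [34, 10, 35, 26, 19] -> 10
  [45, -28, -41, -29, -30, -5, 7] -> [7, -5, -30, -29, -41, -28, 45] -> [7, 45] -> 7

6; 14; 26; 10; 7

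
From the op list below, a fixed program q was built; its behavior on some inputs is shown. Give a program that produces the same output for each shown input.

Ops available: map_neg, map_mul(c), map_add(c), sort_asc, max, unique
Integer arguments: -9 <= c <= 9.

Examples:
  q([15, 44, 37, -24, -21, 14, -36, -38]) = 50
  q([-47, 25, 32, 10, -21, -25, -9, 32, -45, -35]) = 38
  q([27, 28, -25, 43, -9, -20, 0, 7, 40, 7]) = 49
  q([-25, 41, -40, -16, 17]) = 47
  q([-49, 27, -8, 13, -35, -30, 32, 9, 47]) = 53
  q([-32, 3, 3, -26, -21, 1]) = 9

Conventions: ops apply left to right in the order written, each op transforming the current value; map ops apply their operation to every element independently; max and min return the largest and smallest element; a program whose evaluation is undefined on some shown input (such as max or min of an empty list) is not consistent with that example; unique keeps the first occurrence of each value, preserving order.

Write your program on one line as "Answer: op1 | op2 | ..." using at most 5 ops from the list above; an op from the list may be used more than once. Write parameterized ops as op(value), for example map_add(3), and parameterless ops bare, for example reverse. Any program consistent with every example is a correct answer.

sort_asc | unique | map_add(6) | max

Check, running the answer program on each example:
  [15, 44, 37, -24, -21, 14, -36, -38] -> [-38, -36, -24, -21, 14, 15, 37, 44] -> [-38, -36, -24, -21, 14, 15, 37, 44] -> [-32, -30, -18, -15, 20, 21, 43, 50] -> 50
  [-47, 25, 32, 10, -21, -25, -9, 32, -45, -35] -> [-47, -45, -35, -25, -21, -9, 10, 25, 32, 32] -> [-47, -45, -35, -25, -21, -9, 10, 25, 32] -> [-41, -39, -29, -19, -15, -3, 16, 31, 38] -> 38
  [27, 28, -25, 43, -9, -20, 0, 7, 40, 7] -> [-25, -20, -9, 0, 7, 7, 27, 28, 40, 43] -> [-25, -20, -9, 0, 7, 27, 28, 40, 43] -> [-19, -14, -3, 6, 13, 33, 34, 46, 49] -> 49
  [-25, 41, -40, -16, 17] -> [-40, -25, -16, 17, 41] -> [-40, -25, -16, 17, 41] -> [-34, -19, -10, 23, 47] -> 47
  [-49, 27, -8, 13, -35, -30, 32, 9, 47] -> [-49, -35, -30, -8, 9, 13, 27, 32, 47] -> [-49, -35, -30, -8, 9, 13, 27, 32, 47] -> [-43, -29, -24, -2, 15, 19, 33, 38, 53] -> 53
  [-32, 3, 3, -26, -21, 1] -> [-32, -26, -21, 1, 3, 3] -> [-32, -26, -21, 1, 3] -> [-26, -20, -15, 7, 9] -> 9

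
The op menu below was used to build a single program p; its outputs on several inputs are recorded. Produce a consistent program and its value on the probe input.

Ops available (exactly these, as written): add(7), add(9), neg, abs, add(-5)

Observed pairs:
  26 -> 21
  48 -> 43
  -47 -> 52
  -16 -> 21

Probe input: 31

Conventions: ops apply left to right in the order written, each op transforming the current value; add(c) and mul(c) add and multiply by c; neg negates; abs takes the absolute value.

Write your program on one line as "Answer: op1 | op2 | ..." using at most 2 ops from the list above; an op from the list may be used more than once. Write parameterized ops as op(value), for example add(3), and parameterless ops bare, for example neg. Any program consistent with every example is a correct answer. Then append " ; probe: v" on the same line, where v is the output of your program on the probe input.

add(-5) | abs ; probe: 26

Check, running the answer program on each example:
  26 -> 21 -> 21
  48 -> 43 -> 43
  -47 -> -52 -> 52
  -16 -> -21 -> 21
  probe: 31 -> 26 -> 26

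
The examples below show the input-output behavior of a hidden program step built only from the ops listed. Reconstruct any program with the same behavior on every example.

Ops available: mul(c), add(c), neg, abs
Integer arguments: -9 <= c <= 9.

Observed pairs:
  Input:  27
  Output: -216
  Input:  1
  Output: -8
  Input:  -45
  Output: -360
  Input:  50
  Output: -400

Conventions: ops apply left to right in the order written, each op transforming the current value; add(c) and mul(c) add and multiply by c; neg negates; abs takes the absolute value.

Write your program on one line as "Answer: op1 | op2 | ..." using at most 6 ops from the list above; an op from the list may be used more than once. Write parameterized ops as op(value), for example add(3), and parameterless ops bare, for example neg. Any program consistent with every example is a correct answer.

neg | mul(8) | neg | abs | neg

Check, running the answer program on each example:
  27 -> -27 -> -216 -> 216 -> 216 -> -216
  1 -> -1 -> -8 -> 8 -> 8 -> -8
  -45 -> 45 -> 360 -> -360 -> 360 -> -360
  50 -> -50 -> -400 -> 400 -> 400 -> -400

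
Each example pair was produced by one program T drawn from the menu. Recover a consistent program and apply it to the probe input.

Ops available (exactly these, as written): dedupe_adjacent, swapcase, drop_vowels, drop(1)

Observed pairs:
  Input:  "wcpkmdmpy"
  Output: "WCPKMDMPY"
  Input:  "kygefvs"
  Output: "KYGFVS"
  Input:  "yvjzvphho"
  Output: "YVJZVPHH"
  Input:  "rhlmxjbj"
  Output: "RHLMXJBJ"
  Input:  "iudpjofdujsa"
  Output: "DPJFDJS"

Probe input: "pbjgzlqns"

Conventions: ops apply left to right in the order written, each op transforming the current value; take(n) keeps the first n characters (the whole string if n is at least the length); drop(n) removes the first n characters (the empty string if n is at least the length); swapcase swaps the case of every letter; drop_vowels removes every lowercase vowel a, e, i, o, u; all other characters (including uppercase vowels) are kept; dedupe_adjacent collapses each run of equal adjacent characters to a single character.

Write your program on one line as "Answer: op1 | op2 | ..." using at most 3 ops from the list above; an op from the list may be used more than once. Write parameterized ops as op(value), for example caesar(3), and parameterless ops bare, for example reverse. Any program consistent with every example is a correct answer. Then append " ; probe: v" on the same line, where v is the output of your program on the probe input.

drop_vowels | swapcase ; probe: "PBJGZLQNS"

Check, running the answer program on each example:
  "wcpkmdmpy" -> "wcpkmdmpy" -> "WCPKMDMPY"
  "kygefvs" -> "kygfvs" -> "KYGFVS"
  "yvjzvphho" -> "yvjzvphh" -> "YVJZVPHH"
  "rhlmxjbj" -> "rhlmxjbj" -> "RHLMXJBJ"
  "iudpjofdujsa" -> "dpjfdjs" -> "DPJFDJS"
  probe: "pbjgzlqns" -> "pbjgzlqns" -> "PBJGZLQNS"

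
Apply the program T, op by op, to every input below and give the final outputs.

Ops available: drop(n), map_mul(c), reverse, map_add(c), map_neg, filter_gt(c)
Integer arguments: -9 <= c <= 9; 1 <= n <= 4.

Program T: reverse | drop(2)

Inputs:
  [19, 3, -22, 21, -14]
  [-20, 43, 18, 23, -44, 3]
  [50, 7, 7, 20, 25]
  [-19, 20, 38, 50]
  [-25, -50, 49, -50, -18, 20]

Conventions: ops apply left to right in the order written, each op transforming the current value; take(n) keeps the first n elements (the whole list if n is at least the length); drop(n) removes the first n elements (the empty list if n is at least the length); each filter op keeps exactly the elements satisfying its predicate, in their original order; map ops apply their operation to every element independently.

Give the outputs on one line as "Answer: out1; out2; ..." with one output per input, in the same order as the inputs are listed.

Execution, op by op:
  [19, 3, -22, 21, -14] -> [-14, 21, -22, 3, 19] -> [-22, 3, 19]
  [-20, 43, 18, 23, -44, 3] -> [3, -44, 23, 18, 43, -20] -> [23, 18, 43, -20]
  [50, 7, 7, 20, 25] -> [25, 20, 7, 7, 50] -> [7, 7, 50]
  [-19, 20, 38, 50] -> [50, 38, 20, -19] -> [20, -19]
  [-25, -50, 49, -50, -18, 20] -> [20, -18, -50, 49, -50, -25] -> [-50, 49, -50, -25]

[-22, 3, 19]; [23, 18, 43, -20]; [7, 7, 50]; [20, -19]; [-50, 49, -50, -25]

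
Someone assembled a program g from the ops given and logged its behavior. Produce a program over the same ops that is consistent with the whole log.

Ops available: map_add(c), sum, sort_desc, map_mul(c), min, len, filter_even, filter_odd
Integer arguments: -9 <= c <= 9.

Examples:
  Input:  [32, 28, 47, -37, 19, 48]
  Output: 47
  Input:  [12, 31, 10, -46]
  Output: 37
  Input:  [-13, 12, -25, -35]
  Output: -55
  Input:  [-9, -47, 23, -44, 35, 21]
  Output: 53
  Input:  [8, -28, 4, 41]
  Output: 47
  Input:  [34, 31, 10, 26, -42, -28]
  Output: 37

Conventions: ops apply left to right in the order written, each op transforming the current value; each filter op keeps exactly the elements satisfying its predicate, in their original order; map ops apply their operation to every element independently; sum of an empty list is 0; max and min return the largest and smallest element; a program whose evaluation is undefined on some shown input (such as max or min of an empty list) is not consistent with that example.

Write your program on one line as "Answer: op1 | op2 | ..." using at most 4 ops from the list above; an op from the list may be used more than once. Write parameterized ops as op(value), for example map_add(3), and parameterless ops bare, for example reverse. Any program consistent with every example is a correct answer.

sort_desc | filter_odd | map_add(6) | sum

Check, running the answer program on each example:
  [32, 28, 47, -37, 19, 48] -> [48, 47, 32, 28, 19, -37] -> [47, 19, -37] -> [53, 25, -31] -> 47
  [12, 31, 10, -46] -> [31, 12, 10, -46] -> [31] -> [37] -> 37
  [-13, 12, -25, -35] -> [12, -13, -25, -35] -> [-13, -25, -35] -> [-7, -19, -29] -> -55
  [-9, -47, 23, -44, 35, 21] -> [35, 23, 21, -9, -44, -47] -> [35, 23, 21, -9, -47] -> [41, 29, 27, -3, -41] -> 53
  [8, -28, 4, 41] -> [41, 8, 4, -28] -> [41] -> [47] -> 47
  [34, 31, 10, 26, -42, -28] -> [34, 31, 26, 10, -28, -42] -> [31] -> [37] -> 37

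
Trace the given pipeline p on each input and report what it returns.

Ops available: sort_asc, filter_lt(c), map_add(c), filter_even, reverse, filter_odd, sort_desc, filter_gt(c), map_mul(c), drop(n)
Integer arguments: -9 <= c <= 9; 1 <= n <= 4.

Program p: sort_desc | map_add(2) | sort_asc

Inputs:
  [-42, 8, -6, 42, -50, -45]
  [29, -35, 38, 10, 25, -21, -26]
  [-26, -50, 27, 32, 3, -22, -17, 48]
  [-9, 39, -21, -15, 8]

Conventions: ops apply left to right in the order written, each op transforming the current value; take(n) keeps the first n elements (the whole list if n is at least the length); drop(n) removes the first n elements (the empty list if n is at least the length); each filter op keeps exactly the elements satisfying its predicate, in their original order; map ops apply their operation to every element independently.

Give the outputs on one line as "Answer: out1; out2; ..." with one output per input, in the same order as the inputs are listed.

Execution, op by op:
  [-42, 8, -6, 42, -50, -45] -> [42, 8, -6, -42, -45, -50] -> [44, 10, -4, -40, -43, -48] -> [-48, -43, -40, -4, 10, 44]
  [29, -35, 38, 10, 25, -21, -26] -> [38, 29, 25, 10, -21, -26, -35] -> [40, 31, 27, 12, -19, -24, -33] -> [-33, -24, -19, 12, 27, 31, 40]
  [-26, -50, 27, 32, 3, -22, -17, 48] -> [48, 32, 27, 3, -17, -22, -26, -50] -> [50, 34, 29, 5, -15, -20, -24, -48] -> [-48, -24, -20, -15, 5, 29, 34, 50]
  [-9, 39, -21, -15, 8] -> [39, 8, -9, -15, -21] -> [41, 10, -7, -13, -19] -> [-19, -13, -7, 10, 41]

[-48, -43, -40, -4, 10, 44]; [-33, -24, -19, 12, 27, 31, 40]; [-48, -24, -20, -15, 5, 29, 34, 50]; [-19, -13, -7, 10, 41]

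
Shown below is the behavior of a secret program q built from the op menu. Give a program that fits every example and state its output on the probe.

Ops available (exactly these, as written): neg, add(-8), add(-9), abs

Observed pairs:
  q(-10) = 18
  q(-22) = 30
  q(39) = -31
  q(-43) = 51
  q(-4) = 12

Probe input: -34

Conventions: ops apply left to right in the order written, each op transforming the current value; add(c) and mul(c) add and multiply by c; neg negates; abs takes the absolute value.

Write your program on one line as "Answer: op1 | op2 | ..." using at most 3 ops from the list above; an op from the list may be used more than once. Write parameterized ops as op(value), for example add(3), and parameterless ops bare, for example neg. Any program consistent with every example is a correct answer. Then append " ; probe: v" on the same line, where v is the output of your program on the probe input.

add(-8) | neg ; probe: 42

Check, running the answer program on each example:
  -10 -> -18 -> 18
  -22 -> -30 -> 30
  39 -> 31 -> -31
  -43 -> -51 -> 51
  -4 -> -12 -> 12
  probe: -34 -> -42 -> 42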